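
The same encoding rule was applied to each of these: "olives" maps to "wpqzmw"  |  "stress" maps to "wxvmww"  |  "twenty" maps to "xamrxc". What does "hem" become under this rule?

lmq

The shift depends on letter class: consonant l→p is +4, but vowel o→w is +8. Two shifts are in play — +8 for a/e/i/o/u, +4 for every other letter.
For hem: h(cons)+4=l, e(vowel)+8=m, m(cons)+4=q.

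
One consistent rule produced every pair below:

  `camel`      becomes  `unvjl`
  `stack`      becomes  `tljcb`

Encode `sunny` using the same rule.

hwwdb

The output letters match the input read backwards, each shifted +9: camel reversed is lemac. The word is reversed, then every letter is shifted forward by 9.
On sunny: reverse → ynnus; then shift: y+9=h, n+9=w, n+9=w, u+9=d, s+9=b.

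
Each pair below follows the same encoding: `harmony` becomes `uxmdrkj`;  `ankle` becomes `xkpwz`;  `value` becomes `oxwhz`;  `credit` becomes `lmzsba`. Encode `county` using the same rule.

Treating letters as 0–25, the rule is x ↦ 7x + 23 (mod 26).
On county: c(2)→7·2+23≡11=l; o(14)→7·14+23≡17=r; u(20)→7·20+23≡7=h; n(13)→7·13+23≡10=k; t(19)→7·19+23≡0=a; y(24)→7·24+23≡9=j (all mod 26).

lrhkaj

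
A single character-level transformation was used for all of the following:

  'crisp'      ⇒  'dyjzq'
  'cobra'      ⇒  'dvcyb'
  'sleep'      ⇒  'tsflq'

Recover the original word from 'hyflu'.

It's a Vigenère-style cipher with numeric key [1,7]: position i shifts by key[i mod 2].
Reversing it on hyflu: h−1=g, y−7=r, f−1=e, l−7=e, u−1=t.

greet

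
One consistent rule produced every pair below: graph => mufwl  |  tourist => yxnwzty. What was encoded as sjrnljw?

regimen

The word is reversed, then every letter is shifted forward by 5.
Undoing it on sjrnljw: shift back: s−5=n, j−5=e, r−5=m, n−5=i, l−5=g, j−5=e, w−5=r → nemiger; then reverse → regimen.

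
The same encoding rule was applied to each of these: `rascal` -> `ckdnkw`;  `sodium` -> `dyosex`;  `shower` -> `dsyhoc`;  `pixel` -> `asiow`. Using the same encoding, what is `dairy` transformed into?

okscj

The shift depends on letter class: consonant r→c is +11, but vowel a→k is +10. Two shifts are in play — +10 for a/e/i/o/u, +11 for every other letter.
For dairy: d(cons)+11=o, a(vowel)+10=k, i(vowel)+10=s, r(cons)+11=c, y(cons)+11=j.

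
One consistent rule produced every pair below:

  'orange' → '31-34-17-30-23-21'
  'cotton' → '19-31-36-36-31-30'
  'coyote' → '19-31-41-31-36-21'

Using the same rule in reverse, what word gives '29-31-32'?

Each letter is replaced by its alphabet position (a=1..z=26) + 16.
Decoding 29-31-32: 29→(29−16)÷1=13=m, 31→(31−16)÷1=15=o, 32→(32−16)÷1=16=p.

mop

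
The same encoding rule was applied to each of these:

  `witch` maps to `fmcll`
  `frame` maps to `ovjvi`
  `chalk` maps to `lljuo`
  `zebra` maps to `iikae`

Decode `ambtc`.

risky

Shifts by position in witch: pos 0: w→f (+9), pos 1: i→m (+4), pos 2: t→c (+9), pos 3: c→l (+9), pos 4: h→l (+4) — repeating every 3. It's a Vigenère-style cipher with numeric key [9,4,9]: position i shifts by key[i mod 3].
Undoing it on ambtc: a−9=r, m−4=i, b−9=s, t−9=k, c−4=y.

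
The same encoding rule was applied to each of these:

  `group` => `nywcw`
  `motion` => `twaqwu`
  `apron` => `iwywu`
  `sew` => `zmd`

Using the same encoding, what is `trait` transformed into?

ayiqa

The rule splits by letter class: vowels +8, consonants +7.
For trait: t(cons)+7=a, r(cons)+7=y, a(vowel)+8=i, i(vowel)+8=q, t(cons)+7=a.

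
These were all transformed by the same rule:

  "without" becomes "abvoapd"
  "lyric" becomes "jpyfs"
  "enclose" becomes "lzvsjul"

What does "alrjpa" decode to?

ticket

The output letters match the input read backwards, each shifted +7: without reversed is tuohtiw. Read the word backwards and shift each letter +7.
Undoing it on alrjpa: shift back: a−7=t, l−7=e, r−7=k, j−7=c, p−7=i, a−7=t → tekcit; then reverse → ticket.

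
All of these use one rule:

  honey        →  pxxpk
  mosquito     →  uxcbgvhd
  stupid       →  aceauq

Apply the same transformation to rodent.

zxnpzg

In honey: h→p is +8, o→x is +9, n→x is +10, e→p is +11 — the shift increases by 1 each position. Each letter shifts forward by (position + 8), i.e. 8, 9, 10, … — the shift grows by one for each successive letter.
Applying it to rodent: r+8=z, o+9=x, d+10=n, e+11=p, n+12=z, t+13=g.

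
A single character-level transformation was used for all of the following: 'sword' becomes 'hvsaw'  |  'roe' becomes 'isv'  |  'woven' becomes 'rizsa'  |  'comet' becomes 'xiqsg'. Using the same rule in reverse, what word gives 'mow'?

The output letters match the input read backwards, each shifted +4: sword reversed is drows. Two steps: reverse the string, then apply a Caesar shift of +4.
Reversing it on mow: shift back: m−4=i, o−4=k, w−4=s → iks; then reverse → ski.

ski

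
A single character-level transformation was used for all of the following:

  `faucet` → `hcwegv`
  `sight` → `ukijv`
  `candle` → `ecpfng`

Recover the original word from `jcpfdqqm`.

Compare letters: f→h is +2, a→c is +2, u→w is +2 — a constant shift. It's a constant shift of +2 (ROT2).
Decoding jcpfdqqm: j−2=h, c−2=a, p−2=n, f−2=d, d−2=b, q−2=o, q−2=o, m−2=k.

handbook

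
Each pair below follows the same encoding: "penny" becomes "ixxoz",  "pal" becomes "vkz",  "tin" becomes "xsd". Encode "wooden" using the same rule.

xonyyg

The output letters match the input read backwards, each shifted +10: penny reversed is ynnep. Two steps: reverse the string, then apply a Caesar shift of +10.
On wooden: reverse → nedoow; then shift: n+10=x, e+10=o, d+10=n, o+10=y, o+10=y, w+10=g.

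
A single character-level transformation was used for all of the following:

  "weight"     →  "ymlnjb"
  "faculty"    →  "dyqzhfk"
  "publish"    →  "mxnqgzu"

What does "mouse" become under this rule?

jxztr

The output letters match the input read backwards, each shifted +5: weight reversed is thgiew. Two steps: reverse the string, then apply a Caesar shift of +5.
Applying it to mouse: reverse → esuom; then shift: e+5=j, s+5=x, u+5=z, o+5=t, m+5=r.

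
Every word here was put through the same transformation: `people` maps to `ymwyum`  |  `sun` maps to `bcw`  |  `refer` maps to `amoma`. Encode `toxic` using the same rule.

cwgql

Two shifts are in play — +8 for a/e/i/o/u, +9 for every other letter.
On toxic: t(cons)+9=c, o(vowel)+8=w, x(cons)+9=g, i(vowel)+8=q, c(cons)+9=l.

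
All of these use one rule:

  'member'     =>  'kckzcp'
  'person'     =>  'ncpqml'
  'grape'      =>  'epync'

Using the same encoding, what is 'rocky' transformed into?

Compare letters: m→k is +24, e→c is +24, m→k is +24 — a constant shift. Each letter is shifted forward by 24 in the alphabet (a Caesar shift of +24).
On rocky: r+24=p, o+24=m, c+24=a, k+24=i, y+24=w.

pmaiw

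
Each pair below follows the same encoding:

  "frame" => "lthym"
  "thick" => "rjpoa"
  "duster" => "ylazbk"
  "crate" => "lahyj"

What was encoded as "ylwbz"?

The output letters match the input read backwards, each shifted +7: frame reversed is emarf. Read the word backwards and shift each letter +7.
Undoing it on ylwbz: shift back: y−7=r, l−7=e, w−7=p, b−7=u, z−7=s → repus; then reverse → super.

super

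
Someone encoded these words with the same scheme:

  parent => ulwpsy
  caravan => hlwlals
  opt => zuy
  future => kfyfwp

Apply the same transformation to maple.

rluqp

The shift depends on letter class: consonant p→u is +5, but vowel a→l is +11. Vowels shift forward by 11 and consonants shift forward by 5.
Applying it to maple: m(cons)+5=r, a(vowel)+11=l, p(cons)+5=u, l(cons)+5=q, e(vowel)+11=p.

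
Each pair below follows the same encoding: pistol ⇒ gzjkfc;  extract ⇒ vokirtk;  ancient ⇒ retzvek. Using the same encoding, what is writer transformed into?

Compare letters: p→g is +17, i→z is +17, s→j is +17 — a constant shift. It's a constant shift of +17 (ROT17).
For writer: w+17=n, r+17=i, i+17=z, t+17=k, e+17=v, r+17=i.

nizkvi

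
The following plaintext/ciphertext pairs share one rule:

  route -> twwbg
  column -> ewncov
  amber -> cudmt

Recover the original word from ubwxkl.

The shifts repeat in a cycle of length 2: positions 0,1,… shift by +2, +8, then the pattern repeats.
Reversing it on ubwxkl: u−2=s, b−8=t, w−2=u, x−8=p, k−2=i, l−8=d.

stupid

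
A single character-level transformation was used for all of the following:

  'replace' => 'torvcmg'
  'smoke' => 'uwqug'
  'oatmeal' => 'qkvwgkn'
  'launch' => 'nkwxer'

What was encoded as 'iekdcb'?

Shifts by position in replace: pos 0: r→t (+2), pos 1: e→o (+10), pos 2: p→r (+2), pos 3: l→v (+10) — repeating every 2. It's a Vigenère-style cipher with numeric key [2,10]: position i shifts by key[i mod 2].
Decoding iekdcb: i−2=g, e−10=u, k−2=i, d−10=t, c−2=a, b−10=r.

guitar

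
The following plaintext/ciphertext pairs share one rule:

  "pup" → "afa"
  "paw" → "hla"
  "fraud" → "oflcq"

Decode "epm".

bet

The output letters match the input read backwards, each shifted +11: pup reversed is pup. Read the word backwards and shift each letter +11.
Decoding epm: shift back: e−11=t, p−11=e, m−11=b → teb; then reverse → bet.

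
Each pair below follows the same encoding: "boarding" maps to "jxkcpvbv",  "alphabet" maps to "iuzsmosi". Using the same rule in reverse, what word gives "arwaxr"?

In boarding: b→j is +8, o→x is +9, a→k is +10, r→c is +11 — the shift increases by 1 each position. Letter i (0-indexed) is shifted by i+8, so successive shifts are 8, 9, 10, ….
Decoding arwaxr: a−8=s, r−9=i, w−10=m, a−11=p, x−12=l, r−13=e.

simple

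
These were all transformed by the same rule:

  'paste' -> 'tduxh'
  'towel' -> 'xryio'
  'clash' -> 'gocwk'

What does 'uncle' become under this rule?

Shifts by position in paste: pos 0: p→t (+4), pos 1: a→d (+3), pos 2: s→u (+2), pos 3: t→x (+4), pos 4: e→h (+3) — repeating every 3. A repeating key of period 3 is used — shifts +4, +3, +2 over and over.
For uncle: u+4=y, n+3=q, c+2=e, l+4=p, e+3=h.

yqeph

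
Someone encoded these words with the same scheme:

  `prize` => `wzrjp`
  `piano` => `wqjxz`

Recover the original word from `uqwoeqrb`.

nineteen

In prize: p→w is +7, r→z is +8, i→r is +9, z→j is +10 — the shift increases by 1 each position. The shift increases by 1 at each position, starting from +7: 7, 8, 9, ….
Undoing it on uqwoeqrb: u−7=n, q−8=i, w−9=n, o−10=e, e−11=t, q−12=e, r−13=e, b−14=n.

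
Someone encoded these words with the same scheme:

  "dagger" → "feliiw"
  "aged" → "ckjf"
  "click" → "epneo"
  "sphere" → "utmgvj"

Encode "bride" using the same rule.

The shifts repeat in a cycle of length 3: positions 0,1,… shift by +2, +4, +5, then the pattern repeats.
Applying it to bride: b+2=d, r+4=v, i+5=n, d+2=f, e+4=i.

dvnfi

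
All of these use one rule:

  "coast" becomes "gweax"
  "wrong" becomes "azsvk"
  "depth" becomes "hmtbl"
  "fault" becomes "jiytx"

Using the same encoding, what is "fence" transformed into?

Shifts by position in coast: pos 0: c→g (+4), pos 1: o→w (+8), pos 2: a→e (+4), pos 3: s→a (+8) — repeating every 2. The shifts repeat in a cycle of length 2: positions 0,1,… shift by +4, +8, then the pattern repeats.
Applying it to fence: f+4=j, e+8=m, n+4=r, c+8=k, e+4=i.

jmrki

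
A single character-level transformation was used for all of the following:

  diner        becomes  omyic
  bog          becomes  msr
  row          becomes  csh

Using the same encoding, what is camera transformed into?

The shift depends on letter class: consonant d→o is +11, but vowel i→m is +4. Vowels shift forward by 4 and consonants shift forward by 11.
Applying it to camera: c(cons)+11=n, a(vowel)+4=e, m(cons)+11=x, e(vowel)+4=i, r(cons)+11=c, a(vowel)+4=e.

nexice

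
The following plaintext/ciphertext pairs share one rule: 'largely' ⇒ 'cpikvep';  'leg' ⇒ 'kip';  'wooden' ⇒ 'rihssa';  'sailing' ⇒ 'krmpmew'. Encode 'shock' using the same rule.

The output letters match the input read backwards, each shifted +4: largely reversed is ylegral. The word is reversed, then every letter is shifted forward by 4.
For shock: reverse → kcohs; then shift: k+4=o, c+4=g, o+4=s, h+4=l, s+4=w.

ogslw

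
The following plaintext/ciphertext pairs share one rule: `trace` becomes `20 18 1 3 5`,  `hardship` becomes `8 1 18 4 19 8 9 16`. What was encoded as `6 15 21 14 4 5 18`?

Each letter is replaced by its alphabet position (a=1, b=2, …, z=26).
Reversing it on 6 15 21 14 4 5 18: 6=f, 15=o, 21=u, 14=n, 4=d, 5=e, 18=r.

founder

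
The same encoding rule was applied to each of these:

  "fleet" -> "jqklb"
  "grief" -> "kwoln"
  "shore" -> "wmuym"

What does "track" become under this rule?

In fleet: f→j is +4, l→q is +5, e→k is +6, e→l is +7 — the shift increases by 1 each position. Each letter shifts forward by (position + 4), i.e. 4, 5, 6, … — the shift grows by one for each successive letter.
On track: t+4=x, r+5=w, a+6=g, c+7=j, k+8=s.

xwgjs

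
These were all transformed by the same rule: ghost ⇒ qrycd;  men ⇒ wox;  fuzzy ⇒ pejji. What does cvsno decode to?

It's a constant shift of +10 (ROT10).
Undoing it on cvsno: c−10=s, v−10=l, s−10=i, n−10=d, o−10=e.

slide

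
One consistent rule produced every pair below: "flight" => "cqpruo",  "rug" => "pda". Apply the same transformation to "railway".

Read the word backwards and shift each letter +9.
Applying it to railway: reverse → yawliar; then shift: y+9=h, a+9=j, w+9=f, l+9=u, i+9=r, a+9=j, r+9=a.

hjfurja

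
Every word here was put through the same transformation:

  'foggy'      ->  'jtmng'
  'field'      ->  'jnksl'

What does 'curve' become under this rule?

In foggy: f→j is +4, o→t is +5, g→m is +6, g→n is +7 — the shift increases by 1 each position. The shift increases by 1 at each position, starting from +4: 4, 5, 6, ….
Applying it to curve: c+4=g, u+5=z, r+6=x, v+7=c, e+8=m.

gzxcm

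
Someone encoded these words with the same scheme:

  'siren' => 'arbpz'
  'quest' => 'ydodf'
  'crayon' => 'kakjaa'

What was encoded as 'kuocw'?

In siren: s→a is +8, i→r is +9, r→b is +10, e→p is +11 — the shift increases by 1 each position. The shift increases by 1 at each position, starting from +8: 8, 9, 10, ….
Reversing it on kuocw: k−8=c, u−9=l, o−10=e, c−11=r, w−12=k.

clerk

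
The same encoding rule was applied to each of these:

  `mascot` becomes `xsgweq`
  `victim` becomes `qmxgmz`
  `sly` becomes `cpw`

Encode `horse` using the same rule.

The output letters match the input read backwards, each shifted +4: mascot reversed is tocsam. Two steps: reverse the string, then apply a Caesar shift of +4.
Applying it to horse: reverse → esroh; then shift: e+4=i, s+4=w, r+4=v, o+4=s, h+4=l.

iwvsl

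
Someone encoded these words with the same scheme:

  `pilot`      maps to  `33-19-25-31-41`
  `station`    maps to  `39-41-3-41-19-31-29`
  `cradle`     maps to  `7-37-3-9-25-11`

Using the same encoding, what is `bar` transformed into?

p(#16)→33 and i(#9)→19: differences scale by 2, so n = 2·pos + 1. Each letter becomes 2×(its alphabet position, a=1..z=26) + 1.
For bar: b=2→5, a=1→3, r=18→37.

5-3-37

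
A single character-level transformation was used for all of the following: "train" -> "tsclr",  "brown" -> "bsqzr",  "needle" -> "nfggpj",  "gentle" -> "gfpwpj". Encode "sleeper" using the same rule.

smghtjx

The shift increases by 1 at each position, starting from +0: 0, 1, 2, ….
On sleeper: s+0=s, l+1=m, e+2=g, e+3=h, p+4=t, e+5=j, r+6=x.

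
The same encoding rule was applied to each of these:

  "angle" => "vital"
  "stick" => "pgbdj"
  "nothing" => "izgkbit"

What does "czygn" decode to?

a(0)→v(21) and n(13)→i(8) fit y≡17x+21 (mod 26); the inverse of 17 mod 26 is 23. Each letter's alphabet position (a=0..z=25) is mapped through 17·x+21 mod 26 — an affine cipher.
Undoing it on czygn: c(2)→23·(2−21)≡5=f; z(25)→23·(25−21)≡14=o; y(24)→23·(24−21)≡17=r; g(6)→23·(6−21)≡19=t; n(13)→23·(13−21)≡24=y (all mod 26).

forty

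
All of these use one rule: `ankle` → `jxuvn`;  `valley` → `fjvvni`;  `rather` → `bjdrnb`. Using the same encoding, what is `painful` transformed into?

zjrxpdv

The shift depends on letter class: consonant n→x is +10, but vowel a→j is +9. Two shifts are in play — +9 for a/e/i/o/u, +10 for every other letter.
Applying it to painful: p(cons)+10=z, a(vowel)+9=j, i(vowel)+9=r, n(cons)+10=x, f(cons)+10=p, u(vowel)+9=d, l(cons)+10=v.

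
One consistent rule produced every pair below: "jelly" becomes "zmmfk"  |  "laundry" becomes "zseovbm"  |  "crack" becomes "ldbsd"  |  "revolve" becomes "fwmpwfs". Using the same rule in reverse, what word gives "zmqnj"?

imply

The output letters match the input read backwards, each shifted +1: jelly reversed is yllej. Two steps: reverse the string, then apply a Caesar shift of +1.
Undoing it on zmqnj: shift back: z−1=y, m−1=l, q−1=p, n−1=m, j−1=i → ylpmi; then reverse → imply.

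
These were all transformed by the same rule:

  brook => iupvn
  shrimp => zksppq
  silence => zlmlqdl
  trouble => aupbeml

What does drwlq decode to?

Shifts by position in brook: pos 0: b→i (+7), pos 1: r→u (+3), pos 2: o→p (+1), pos 3: o→v (+7), pos 4: k→n (+3) — repeating every 3. It's a Vigenère-style cipher with numeric key [7,3,1]: position i shifts by key[i mod 3].
Undoing it on drwlq: d−7=w, r−3=o, w−1=v, l−7=e, q−3=n.

woven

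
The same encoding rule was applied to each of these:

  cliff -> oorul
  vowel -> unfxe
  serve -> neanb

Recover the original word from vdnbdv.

museum

The output letters match the input read backwards, each shifted +9: cliff reversed is ffilc. Two steps: reverse the string, then apply a Caesar shift of +9.
Reversing it on vdnbdv: shift back: v−9=m, d−9=u, n−9=e, b−9=s, d−9=u, v−9=m → muesum; then reverse → museum.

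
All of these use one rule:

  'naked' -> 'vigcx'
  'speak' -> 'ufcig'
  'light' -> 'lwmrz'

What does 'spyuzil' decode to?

n(13)→v(21) and a(0)→i(8) fit y≡5x+8 (mod 26); the inverse of 5 mod 26 is 21. Treating letters as 0–25, the rule is x ↦ 5x + 8 (mod 26).
Undoing it on spyuzil: s(18)→21·(18−8)≡2=c; p(15)→21·(15−8)≡17=r; y(24)→21·(24−8)≡24=y; u(20)→21·(20−8)≡18=s; z(25)→21·(25−8)≡19=t; i(8)→21·(8−8)≡0=a; l(11)→21·(11−8)≡11=l (all mod 26).

crystal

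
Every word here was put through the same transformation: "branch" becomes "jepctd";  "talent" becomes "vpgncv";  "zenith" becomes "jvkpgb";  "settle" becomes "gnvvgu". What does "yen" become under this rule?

Read the word backwards and shift each letter +2.
On yen: reverse → ney; then shift: n+2=p, e+2=g, y+2=a.

pga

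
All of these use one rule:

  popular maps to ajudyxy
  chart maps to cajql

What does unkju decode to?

Read the word backwards and shift each letter +9.
Reversing it on unkju: shift back: u−9=l, n−9=e, k−9=b, j−9=a, u−9=l → lebal; then reverse → label.

label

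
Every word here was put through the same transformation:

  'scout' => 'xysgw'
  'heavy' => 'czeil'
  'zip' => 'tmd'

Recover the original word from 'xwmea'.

Read the word backwards and shift each letter +4.
Reversing it on xwmea: shift back: x−4=t, w−4=s, m−4=i, e−4=a, a−4=w → tsiaw; then reverse → waist.

waist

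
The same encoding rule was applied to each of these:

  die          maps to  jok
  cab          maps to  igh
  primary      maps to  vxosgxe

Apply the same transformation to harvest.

ngxbkyz

Every letter moves 6 places later in the alphabet, wrapping around z→a.
On harvest: h+6=n, a+6=g, r+6=x, v+6=b, e+6=k, s+6=y, t+6=z.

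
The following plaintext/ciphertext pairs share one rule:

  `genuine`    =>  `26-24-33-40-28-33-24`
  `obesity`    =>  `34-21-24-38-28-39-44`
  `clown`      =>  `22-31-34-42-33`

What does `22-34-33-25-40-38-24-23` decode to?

g is letter #7 and maps to 26: an offset of 19. Each letter is replaced by its alphabet position (a=1..z=26) + 19.
Reversing it on 22-34-33-25-40-38-24-23: 22→(22−19)÷1=3=c, 34→(34−19)÷1=15=o, 33→(33−19)÷1=14=n, 25→(25−19)÷1=6=f, 40→(40−19)÷1=21=u, 38→(38−19)÷1=19=s, 24→(24−19)÷1=5=e, 23→(23−19)÷1=4=d.

confused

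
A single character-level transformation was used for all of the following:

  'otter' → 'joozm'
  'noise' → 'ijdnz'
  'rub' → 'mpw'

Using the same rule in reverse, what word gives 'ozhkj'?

Compare letters: o→j is +21, t→o is +21, t→o is +21 — a constant shift. Each letter is shifted forward by 21 in the alphabet (a Caesar shift of +21).
Reversing it on ozhkj: o−21=t, z−21=e, h−21=m, k−21=p, j−21=o.

tempo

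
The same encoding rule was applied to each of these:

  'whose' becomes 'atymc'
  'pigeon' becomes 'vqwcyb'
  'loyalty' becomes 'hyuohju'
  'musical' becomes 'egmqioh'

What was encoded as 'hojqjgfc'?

w(22)→a(0) and h(7)→t(19) fit y≡23x+14 (mod 26); the inverse of 23 mod 26 is 17. This is an affine cipher: with a=0,…,z=25, each position x becomes (23x+14) mod 26.
Reversing it on hojqjgfc: h(7)→17·(7−14)≡11=l; o(14)→17·(14−14)≡0=a; j(9)→17·(9−14)≡19=t; q(16)→17·(16−14)≡8=i; j(9)→17·(9−14)≡19=t; g(6)→17·(6−14)≡20=u; f(5)→17·(5−14)≡3=d; c(2)→17·(2−14)≡4=e (all mod 26).

latitude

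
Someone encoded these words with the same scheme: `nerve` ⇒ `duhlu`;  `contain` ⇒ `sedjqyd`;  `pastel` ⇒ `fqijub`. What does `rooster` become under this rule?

Each letter is shifted forward by 16 in the alphabet (a Caesar shift of +16).
For rooster: r+16=h, o+16=e, o+16=e, s+16=i, t+16=j, e+16=u, r+16=h.

heeijuh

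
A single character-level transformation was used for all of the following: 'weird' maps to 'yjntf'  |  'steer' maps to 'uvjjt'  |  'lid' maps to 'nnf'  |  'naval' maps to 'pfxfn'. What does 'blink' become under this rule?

The shift depends on letter class: consonant w→y is +2, but vowel e→j is +5. Two shifts are in play — +5 for a/e/i/o/u, +2 for every other letter.
On blink: b(cons)+2=d, l(cons)+2=n, i(vowel)+5=n, n(cons)+2=p, k(cons)+2=m.

dnnpm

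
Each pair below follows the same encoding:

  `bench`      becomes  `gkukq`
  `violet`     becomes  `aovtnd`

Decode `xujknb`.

soccer

In bench: b→g is +5, e→k is +6, n→u is +7, c→k is +8 — the shift increases by 1 each position. Letter i (0-indexed) is shifted by i+5, so successive shifts are 5, 6, 7, ….
Reversing it on xujknb: x−5=s, u−6=o, j−7=c, k−8=c, n−9=e, b−10=r.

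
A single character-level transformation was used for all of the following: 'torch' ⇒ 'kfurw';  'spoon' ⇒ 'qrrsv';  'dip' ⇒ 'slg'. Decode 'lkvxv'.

The output letters match the input read backwards, each shifted +3: torch reversed is hcrot. The word is reversed, then every letter is shifted forward by 3.
Reversing it on lkvxv: shift back: l−3=i, k−3=h, v−3=s, x−3=u, v−3=s → ihsus; then reverse → sushi.

sushi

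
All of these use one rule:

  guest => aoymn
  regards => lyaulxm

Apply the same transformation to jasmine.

Compare letters: g→a is +20, u→o is +20, e→y is +20 — a constant shift. This is a Caesar cipher with shift 20.
Applying it to jasmine: j+20=d, a+20=u, s+20=m, m+20=g, i+20=c, n+20=h, e+20=y.

dumgchy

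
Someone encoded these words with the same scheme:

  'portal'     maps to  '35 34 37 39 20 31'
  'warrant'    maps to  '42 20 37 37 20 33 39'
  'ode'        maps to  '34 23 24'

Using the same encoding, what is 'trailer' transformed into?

p is letter #16 and maps to 35: an offset of 19. The number is (letter's place in the alphabet, a=1) + 19.
For trailer: t=20→39, r=18→37, a=1→20, i=9→28, l=12→31, e=5→24, r=18→37.

39 37 20 28 31 24 37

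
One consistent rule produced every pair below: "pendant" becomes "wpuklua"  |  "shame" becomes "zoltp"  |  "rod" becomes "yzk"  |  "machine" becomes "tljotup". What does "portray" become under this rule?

wzyaylf

The shift depends on letter class: consonant p→w is +7, but vowel e→p is +11. Vowels shift forward by 11 and consonants shift forward by 7.
For portray: p(cons)+7=w, o(vowel)+11=z, r(cons)+7=y, t(cons)+7=a, r(cons)+7=y, a(vowel)+11=l, y(cons)+7=f.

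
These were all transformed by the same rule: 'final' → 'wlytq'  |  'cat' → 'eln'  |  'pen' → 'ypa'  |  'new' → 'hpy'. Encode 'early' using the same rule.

The output letters match the input read backwards, each shifted +11: final reversed is lanif. The word is reversed, then every letter is shifted forward by 11.
For early: reverse → ylrae; then shift: y+11=j, l+11=w, r+11=c, a+11=l, e+11=p.

jwclp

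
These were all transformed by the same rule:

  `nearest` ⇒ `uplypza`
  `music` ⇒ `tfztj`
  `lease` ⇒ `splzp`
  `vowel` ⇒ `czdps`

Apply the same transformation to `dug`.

The shift depends on letter class: consonant n→u is +7, but vowel e→p is +11. Two shifts are in play — +11 for a/e/i/o/u, +7 for every other letter.
Applying it to dug: d(cons)+7=k, u(vowel)+11=f, g(cons)+7=n.

kfn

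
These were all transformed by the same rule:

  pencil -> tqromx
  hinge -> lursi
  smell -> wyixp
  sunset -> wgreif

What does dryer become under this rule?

hdcqv

Shifts by position in pencil: pos 0: p→t (+4), pos 1: e→q (+12), pos 2: n→r (+4), pos 3: c→o (+12) — repeating every 2. It's a Vigenère-style cipher with numeric key [4,12]: position i shifts by key[i mod 2].
For dryer: d+4=h, r+12=d, y+4=c, e+12=q, r+4=v.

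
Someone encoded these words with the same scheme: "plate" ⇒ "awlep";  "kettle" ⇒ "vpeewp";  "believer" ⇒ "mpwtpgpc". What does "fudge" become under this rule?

qforp

Compare letters: p→a is +11, l→w is +11, a→l is +11 — a constant shift. Every letter moves 11 places later in the alphabet, wrapping around z→a.
Applying it to fudge: f+11=q, u+11=f, d+11=o, g+11=r, e+11=p.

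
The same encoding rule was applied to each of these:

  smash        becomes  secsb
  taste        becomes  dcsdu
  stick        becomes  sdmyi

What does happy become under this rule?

bcllg

s(18)→s(18) and m(12)→e(4) fit y≡11x+2 (mod 26); the inverse of 11 mod 26 is 19. Treating letters as 0–25, the rule is x ↦ 11x + 2 (mod 26).
Applying it to happy: h(7)→11·7+2≡1=b; a(0)→11·0+2≡2=c; p(15)→11·15+2≡11=l; p(15)→11·15+2≡11=l; y(24)→11·24+2≡6=g (all mod 26).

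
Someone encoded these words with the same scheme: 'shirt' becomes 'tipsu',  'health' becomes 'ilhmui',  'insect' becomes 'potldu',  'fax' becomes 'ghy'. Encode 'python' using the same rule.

qzuivo

The shift depends on letter class: consonant s→t is +1, but vowel i→p is +7. The rule splits by letter class: vowels +7, consonants +1.
For python: p(cons)+1=q, y(cons)+1=z, t(cons)+1=u, h(cons)+1=i, o(vowel)+7=v, n(cons)+1=o.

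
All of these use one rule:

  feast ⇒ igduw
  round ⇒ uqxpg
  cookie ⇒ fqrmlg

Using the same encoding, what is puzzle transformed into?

swcbog

A repeating key of period 2 is used — shifts +3, +2 over and over.
For puzzle: p+3=s, u+2=w, z+3=c, z+2=b, l+3=o, e+2=g.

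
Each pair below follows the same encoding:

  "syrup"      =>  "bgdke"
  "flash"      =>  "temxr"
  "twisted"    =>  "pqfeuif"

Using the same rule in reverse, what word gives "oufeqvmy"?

The output letters match the input read backwards, each shifted +12: syrup reversed is purys. Two steps: reverse the string, then apply a Caesar shift of +12.
Undoing it on oufeqvmy: shift back: o−12=c, u−12=i, f−12=t, e−12=s, q−12=e, v−12=j, m−12=a, y−12=m → citsejam; then reverse → majestic.

majestic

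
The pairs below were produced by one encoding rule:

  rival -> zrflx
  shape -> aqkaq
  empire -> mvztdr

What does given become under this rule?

In rival: r→z is +8, i→r is +9, v→f is +10, a→l is +11 — the shift increases by 1 each position. Letter i (0-indexed) is shifted by i+8, so successive shifts are 8, 9, 10, ….
For given: g+8=o, i+9=r, v+10=f, e+11=p, n+12=z.

orfpz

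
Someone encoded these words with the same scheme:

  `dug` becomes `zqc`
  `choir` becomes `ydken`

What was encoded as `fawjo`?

jeans

Compare letters: d→z is +22, u→q is +22, g→c is +22 — a constant shift. Every letter moves 22 places later in the alphabet, wrapping around z→a.
Reversing it on fawjo: f−22=j, a−22=e, w−22=a, j−22=n, o−22=s.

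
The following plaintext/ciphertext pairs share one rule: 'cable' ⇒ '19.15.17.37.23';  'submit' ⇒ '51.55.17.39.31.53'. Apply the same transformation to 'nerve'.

c(#3)→19 and a(#1)→15: differences scale by 2, so n = 2·pos + 13. The formula is n = 2×(alphabet index, a=1) + 13.
On nerve: n=14→41, e=5→23, r=18→49, v=22→57, e=5→23.

41.23.49.57.23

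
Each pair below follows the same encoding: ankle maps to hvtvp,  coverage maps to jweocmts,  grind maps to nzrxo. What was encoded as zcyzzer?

Letter i (0-indexed) is shifted by i+7, so successive shifts are 7, 8, 9, ….
Reversing it on zcyzzer: z−7=s, c−8=u, y−9=p, z−10=p, z−11=o, e−12=s, r−13=e.

suppose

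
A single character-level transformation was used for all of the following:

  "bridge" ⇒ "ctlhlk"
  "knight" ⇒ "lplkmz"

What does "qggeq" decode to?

In bridge: b→c is +1, r→t is +2, i→l is +3, d→h is +4 — the shift increases by 1 each position. Letter i (0-indexed) is shifted by i+1, so successive shifts are 1, 2, 3, ….
Reversing it on qggeq: q−1=p, g−2=e, g−3=d, e−4=a, q−5=l.

pedal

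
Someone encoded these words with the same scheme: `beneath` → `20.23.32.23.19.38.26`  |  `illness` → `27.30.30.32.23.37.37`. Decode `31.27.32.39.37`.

minus

b is letter #2 and maps to 20: an offset of 18. Each letter is replaced by its alphabet position (a=1..z=26) + 18.
Reversing it on 31.27.32.39.37: 31→(31−18)÷1=13=m, 27→(27−18)÷1=9=i, 32→(32−18)÷1=14=n, 39→(39−18)÷1=21=u, 37→(37−18)÷1=19=s.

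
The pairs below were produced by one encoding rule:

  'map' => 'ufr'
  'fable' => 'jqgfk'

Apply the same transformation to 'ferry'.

The output letters match the input read backwards, each shifted +5: map reversed is pam. Two steps: reverse the string, then apply a Caesar shift of +5.
Applying it to ferry: reverse → yrref; then shift: y+5=d, r+5=w, r+5=w, e+5=j, f+5=k.

dwwjk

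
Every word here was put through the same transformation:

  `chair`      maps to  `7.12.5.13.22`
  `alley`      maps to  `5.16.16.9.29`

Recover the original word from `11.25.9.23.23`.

c is letter #3 and maps to 7: an offset of 4. Each letter is replaced by its alphabet position (a=1..z=26) + 4.
Undoing it on 11.25.9.23.23: 11→(11−4)÷1=7=g, 25→(25−4)÷1=21=u, 9→(9−4)÷1=5=e, 23→(23−4)÷1=19=s, 23→(23−4)÷1=19=s.

guess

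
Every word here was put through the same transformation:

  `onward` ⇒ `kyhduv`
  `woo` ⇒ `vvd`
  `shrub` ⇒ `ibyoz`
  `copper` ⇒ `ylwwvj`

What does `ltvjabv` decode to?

outcome

The output letters match the input read backwards, each shifted +7: onward reversed is drawno. Read the word backwards and shift each letter +7.
Decoding ltvjabv: shift back: l−7=e, t−7=m, v−7=o, j−7=c, a−7=t, b−7=u, v−7=o → emoctuo; then reverse → outcome.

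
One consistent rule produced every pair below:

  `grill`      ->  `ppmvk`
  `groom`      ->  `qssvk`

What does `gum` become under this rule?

The output letters match the input read backwards, each shifted +4: grill reversed is llirg. Read the word backwards and shift each letter +4.
On gum: reverse → mug; then shift: m+4=q, u+4=y, g+4=k.

qyk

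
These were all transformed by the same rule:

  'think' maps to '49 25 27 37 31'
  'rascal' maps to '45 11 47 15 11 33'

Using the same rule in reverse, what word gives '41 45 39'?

pro

t(#20)→49 and h(#8)→25: differences scale by 2, so n = 2·pos + 9. Each letter becomes 2×(its alphabet position, a=1..z=26) + 9.
Undoing it on 41 45 39: 41→(41−9)÷2=16=p, 45→(45−9)÷2=18=r, 39→(39−9)÷2=15=o.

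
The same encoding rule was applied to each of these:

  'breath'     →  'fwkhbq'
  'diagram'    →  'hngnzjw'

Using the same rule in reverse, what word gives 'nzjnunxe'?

In breath: b→f is +4, r→w is +5, e→k is +6, a→h is +7 — the shift increases by 1 each position. Letter i (0-indexed) is shifted by i+4, so successive shifts are 4, 5, 6, ….
Decoding nzjnunxe: n−4=j, z−5=u, j−6=d, n−7=g, u−8=m, n−9=e, x−10=n, e−11=t.

judgment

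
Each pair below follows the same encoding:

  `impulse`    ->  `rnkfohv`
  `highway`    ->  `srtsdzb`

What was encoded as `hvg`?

set

Each pair mirrors across the alphabet (i↔r, m↔n, p↔k): positions sum to 25. Letters are reflected about the middle of the alphabet (position → 25−position): Atbash.
Reversing it on hvg: h↔s, v↔e, g↔t.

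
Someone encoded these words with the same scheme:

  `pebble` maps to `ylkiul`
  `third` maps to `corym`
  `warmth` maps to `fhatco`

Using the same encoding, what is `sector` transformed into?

Shifts by position in pebble: pos 0: p→y (+9), pos 1: e→l (+7), pos 2: b→k (+9), pos 3: b→i (+7) — repeating every 2. A repeating key of period 2 is used — shifts +9, +7 over and over.
On sector: s+9=b, e+7=l, c+9=l, t+7=a, o+9=x, r+7=y.

bllaxy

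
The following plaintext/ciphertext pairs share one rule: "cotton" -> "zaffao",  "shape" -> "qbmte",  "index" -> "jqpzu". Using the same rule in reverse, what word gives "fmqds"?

The output letters match the input read backwards, each shifted +12: cotton reversed is nottoc. Two steps: reverse the string, then apply a Caesar shift of +12.
Undoing it on fmqds: shift back: f−12=t, m−12=a, q−12=e, d−12=r, s−12=g → taerg; then reverse → great.

great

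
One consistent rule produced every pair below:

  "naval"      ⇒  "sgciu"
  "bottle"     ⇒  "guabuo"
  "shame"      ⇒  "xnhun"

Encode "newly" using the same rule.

The shift increases by 1 at each position, starting from +5: 5, 6, 7, ….
For newly: n+5=s, e+6=k, w+7=d, l+8=t, y+9=h.

skdth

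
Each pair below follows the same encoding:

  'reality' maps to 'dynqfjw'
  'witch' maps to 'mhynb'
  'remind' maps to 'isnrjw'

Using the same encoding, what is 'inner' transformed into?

The output letters match the input read backwards, each shifted +5: reality reversed is ytilaer. Read the word backwards and shift each letter +5.
Applying it to inner: reverse → renni; then shift: r+5=w, e+5=j, n+5=s, n+5=s, i+5=n.

wjssn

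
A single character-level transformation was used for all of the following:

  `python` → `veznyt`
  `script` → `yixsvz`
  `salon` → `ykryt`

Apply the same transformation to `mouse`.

The shift depends on letter class: consonant p→v is +6, but vowel o→y is +10. The rule splits by letter class: vowels +10, consonants +6.
For mouse: m(cons)+6=s, o(vowel)+10=y, u(vowel)+10=e, s(cons)+6=y, e(vowel)+10=o.

syeyo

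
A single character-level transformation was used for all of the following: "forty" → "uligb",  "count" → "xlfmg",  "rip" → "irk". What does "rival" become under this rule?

Letters are reflected about the middle of the alphabet (position → 25−position): Atbash.
Applying it to rival: r↔i, i↔r, v↔e, a↔z, l↔o.

irezo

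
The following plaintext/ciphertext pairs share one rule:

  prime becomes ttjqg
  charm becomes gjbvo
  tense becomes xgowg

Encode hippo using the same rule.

lkqtq

The shifts repeat in a cycle of length 3: positions 0,1,… shift by +4, +2, +1, then the pattern repeats.
Applying it to hippo: h+4=l, i+2=k, p+1=q, p+4=t, o+2=q.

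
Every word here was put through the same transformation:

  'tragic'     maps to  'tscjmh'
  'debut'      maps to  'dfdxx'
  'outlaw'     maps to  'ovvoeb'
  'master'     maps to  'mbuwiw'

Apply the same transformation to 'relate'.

rfndxj

In tragic: t→t is +0, r→s is +1, a→c is +2, g→j is +3 — the shift increases by 1 each position. Each letter shifts forward by its position index (0, 1, 2, …) — the shift grows by one for each successive letter.
Applying it to relate: r+0=r, e+1=f, l+2=n, a+3=d, t+4=x, e+5=j.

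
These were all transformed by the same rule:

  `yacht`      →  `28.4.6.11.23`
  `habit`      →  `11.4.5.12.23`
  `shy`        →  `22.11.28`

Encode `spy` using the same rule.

22.19.28

Letters become their 1-based position plus 3 (so a→4, b→5, …).
Applying it to spy: s=19→22, p=16→19, y=25→28.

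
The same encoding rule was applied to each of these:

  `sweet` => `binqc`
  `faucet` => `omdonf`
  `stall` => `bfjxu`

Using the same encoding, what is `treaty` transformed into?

Shifts by position in sweet: pos 0: s→b (+9), pos 1: w→i (+12), pos 2: e→n (+9), pos 3: e→q (+12) — repeating every 2. It's a Vigenère-style cipher with numeric key [9,12]: position i shifts by key[i mod 2].
On treaty: t+9=c, r+12=d, e+9=n, a+12=m, t+9=c, y+12=k.

cdnmck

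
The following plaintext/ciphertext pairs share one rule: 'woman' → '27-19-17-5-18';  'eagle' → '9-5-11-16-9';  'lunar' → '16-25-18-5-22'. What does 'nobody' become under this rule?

18-19-6-19-8-29

w is letter #23 and maps to 27: an offset of 4. The number is (letter's place in the alphabet, a=1) + 4.
On nobody: n=14→18, o=15→19, b=2→6, o=15→19, d=4→8, y=25→29.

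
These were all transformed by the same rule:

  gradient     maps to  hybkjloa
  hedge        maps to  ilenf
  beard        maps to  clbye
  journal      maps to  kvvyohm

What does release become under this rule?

slmlbzf

Shifts by position in gradient: pos 0: g→h (+1), pos 1: r→y (+7), pos 2: a→b (+1), pos 3: d→k (+7) — repeating every 2. It's a Vigenère-style cipher with numeric key [1,7]: position i shifts by key[i mod 2].
On release: r+1=s, e+7=l, l+1=m, e+7=l, a+1=b, s+7=z, e+1=f.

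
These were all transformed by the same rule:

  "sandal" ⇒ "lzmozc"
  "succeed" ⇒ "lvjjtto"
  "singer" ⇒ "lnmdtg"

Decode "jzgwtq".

This is an affine cipher: with a=0,…,z=25, each position x becomes (5x+25) mod 26.
Undoing it on jzgwtq: j(9)→21·(9−25)≡2=c; z(25)→21·(25−25)≡0=a; g(6)→21·(6−25)≡17=r; w(22)→21·(22−25)≡15=p; t(19)→21·(19−25)≡4=e; q(16)→21·(16−25)≡19=t (all mod 26).

carpet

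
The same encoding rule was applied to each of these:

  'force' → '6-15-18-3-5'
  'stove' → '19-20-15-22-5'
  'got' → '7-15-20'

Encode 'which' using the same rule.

23-8-9-3-8

f is letter #6 and maps to 6: an offset of 0. Each letter is replaced by its alphabet position (a=1, b=2, …, z=26).
On which: w=23→23, h=8→8, i=9→9, c=3→3, h=8→8.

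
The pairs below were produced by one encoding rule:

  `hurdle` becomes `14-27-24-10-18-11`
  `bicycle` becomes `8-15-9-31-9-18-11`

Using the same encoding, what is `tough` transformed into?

h is letter #8 and maps to 14: an offset of 6. Each letter is replaced by its alphabet position (a=1..z=26) + 6.
On tough: t=20→26, o=15→21, u=21→27, g=7→13, h=8→14.

26-21-27-13-14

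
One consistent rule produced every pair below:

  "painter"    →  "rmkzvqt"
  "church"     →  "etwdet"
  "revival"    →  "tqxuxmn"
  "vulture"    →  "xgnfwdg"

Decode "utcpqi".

Shifts by position in painter: pos 0: p→r (+2), pos 1: a→m (+12), pos 2: i→k (+2), pos 3: n→z (+12) — repeating every 2. A repeating key of period 2 is used — shifts +2, +12 over and over.
Undoing it on utcpqi: u−2=s, t−12=h, c−2=a, p−12=d, q−2=o, i−12=w.

shadow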